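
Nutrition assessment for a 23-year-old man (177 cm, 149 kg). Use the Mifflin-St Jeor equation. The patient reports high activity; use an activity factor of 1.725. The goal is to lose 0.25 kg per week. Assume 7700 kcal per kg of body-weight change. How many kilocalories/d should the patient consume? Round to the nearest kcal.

Mifflin-St Jeor (male): BMR = 10(149) + 6.25(177) − 5(23) + 5 = 1490 + 1106.25 − 115 + 5 = 2486.25 kcal/day.
TEE = 2486.25 × 1.725 = 4288.7813 kcal/day.
Required daily deficit = 0.25 × 7700 ÷ 7 = 275 kcal/day.
Target intake = 4288.7813 − 275 = 4013.7813 kcal/day.

4014 kilocalories/d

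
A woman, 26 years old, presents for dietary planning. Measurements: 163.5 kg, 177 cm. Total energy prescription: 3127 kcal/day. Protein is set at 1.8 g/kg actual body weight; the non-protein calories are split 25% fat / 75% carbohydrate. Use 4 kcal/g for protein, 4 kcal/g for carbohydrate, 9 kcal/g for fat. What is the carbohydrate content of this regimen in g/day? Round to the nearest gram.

366 g/day

Protein = 1.8 × 163.5 = 294.3 g → 294.3 × 4 = 1177.2 kcal.
Non-protein calories = 3127 − 1177.2 = 1949.8 kcal.
Fat: 25% × 1949.8 = 487.45 kcal; carbohydrate: 1462.35 kcal.
Carbohydrate: 1462.35 kcal ÷ 4 kcal/g = 365.5875 g.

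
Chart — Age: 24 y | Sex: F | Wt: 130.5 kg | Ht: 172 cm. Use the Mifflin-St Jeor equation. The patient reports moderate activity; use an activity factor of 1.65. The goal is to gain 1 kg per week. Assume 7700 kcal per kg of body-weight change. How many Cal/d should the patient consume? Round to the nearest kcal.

4563 Cal/d

Mifflin-St Jeor (female): BMR = 10(130.5) + 6.25(172) − 5(24) − 161 = 1305 + 1075 − 120 − 161 = 2099 kcal/day.
TEE = 2099 × 1.65 = 3463.35 kcal/day.
Required daily surplus = 1 × 7700 ÷ 7 = 1100 kcal/day.
Target intake = 3463.35 + 1100 = 4563.35 kcal/day.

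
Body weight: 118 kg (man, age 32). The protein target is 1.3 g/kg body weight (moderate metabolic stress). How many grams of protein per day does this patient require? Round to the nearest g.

153 g/day

Protein = 1.3 g/kg × 118 kg = 153.4 g/day.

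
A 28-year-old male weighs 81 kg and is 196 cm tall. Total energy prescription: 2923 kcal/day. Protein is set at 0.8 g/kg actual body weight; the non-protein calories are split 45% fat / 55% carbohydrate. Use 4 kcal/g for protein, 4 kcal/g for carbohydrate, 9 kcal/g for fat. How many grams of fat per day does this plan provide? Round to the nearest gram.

133 g/day

Protein = 0.8 × 81 = 64.8 g → 64.8 × 4 = 259.2 kcal.
Non-protein calories = 2923 − 259.2 = 2663.8 kcal.
Fat: 45% × 2663.8 = 1198.71 kcal; carbohydrate: 1465.09 kcal.
Fat: 1198.71 kcal ÷ 9 kcal/g = 133.19 g.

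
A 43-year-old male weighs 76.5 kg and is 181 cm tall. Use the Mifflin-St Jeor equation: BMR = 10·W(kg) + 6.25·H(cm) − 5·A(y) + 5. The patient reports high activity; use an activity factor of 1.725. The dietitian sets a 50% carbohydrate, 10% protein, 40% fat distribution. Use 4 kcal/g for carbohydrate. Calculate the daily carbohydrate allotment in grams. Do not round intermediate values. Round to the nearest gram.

364 g/day

Mifflin-St Jeor (male): BMR = 10(76.5) + 6.25(181) − 5(43) + 5 = 765 + 1131.25 − 215 + 5 = 1686.25 kcal/day.
TEE = 1686.25 × 1.725 = 2908.7813 kcal/day.
Carbohydrate energy = 50% × 2908.7813 = 1454.3906 kcal.
Carbohydrate = 1454.3906 ÷ 4 kcal/g = 363.5977 g.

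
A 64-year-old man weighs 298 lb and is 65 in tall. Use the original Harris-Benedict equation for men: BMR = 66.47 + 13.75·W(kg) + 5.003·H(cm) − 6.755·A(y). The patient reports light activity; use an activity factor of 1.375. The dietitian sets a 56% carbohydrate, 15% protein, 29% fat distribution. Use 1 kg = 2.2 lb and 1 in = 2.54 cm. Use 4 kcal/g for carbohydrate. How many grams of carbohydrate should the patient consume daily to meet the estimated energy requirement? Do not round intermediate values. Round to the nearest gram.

447 g/day

Convert to metric: weight = 298 ÷ 2.2 = 135.4545 kg; height = 65 × 2.54 = 165.1 cm.
Harris-Benedict: BMR = 66.47 + 13.75(135.4545) + 5.003(165.1) − 6.755(64) = 2322.6453 kcal/day.
TEE = 2322.6453 × 1.375 = 3193.6373 kcal/day.
Carbohydrate energy = 56% × 3193.6373 = 1788.4369 kcal.
Carbohydrate = 1788.4369 ÷ 4 kcal/g = 447.1092 g.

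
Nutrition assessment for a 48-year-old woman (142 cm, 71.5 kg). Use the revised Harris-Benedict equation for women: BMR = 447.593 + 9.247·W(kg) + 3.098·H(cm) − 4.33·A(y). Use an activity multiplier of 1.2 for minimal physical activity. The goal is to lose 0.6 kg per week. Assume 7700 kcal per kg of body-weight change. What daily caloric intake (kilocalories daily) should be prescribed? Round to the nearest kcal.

949 kilocalories daily

Harris-Benedict: BMR = 447.593 + 9.247(71.5) + 3.098(142) − 4.33(48) = 1340.8295 kcal/day.
TEE = 1340.8295 × 1.2 = 1608.9954 kcal/day.
Required daily deficit = 0.6 × 7700 ÷ 7 = 660 kcal/day.
Target intake = 1608.9954 − 660 = 948.9954 kcal/day.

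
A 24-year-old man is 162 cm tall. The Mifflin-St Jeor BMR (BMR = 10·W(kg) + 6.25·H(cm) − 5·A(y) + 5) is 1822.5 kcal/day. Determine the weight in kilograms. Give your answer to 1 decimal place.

1822.5 = 10·W + 6.25(162) − 5(24) + 5
10·W = 1822.5 − 897.5 = 925, so W = 92.5 kg.

92.5 kg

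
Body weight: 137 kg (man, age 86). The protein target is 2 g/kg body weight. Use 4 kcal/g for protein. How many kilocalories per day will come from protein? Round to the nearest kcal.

Protein = 2 g/kg × 137 kg = 274 g/day.
Protein energy = 274 g × 4 kcal/g = 1096 kcal/day.

1096 kcal/day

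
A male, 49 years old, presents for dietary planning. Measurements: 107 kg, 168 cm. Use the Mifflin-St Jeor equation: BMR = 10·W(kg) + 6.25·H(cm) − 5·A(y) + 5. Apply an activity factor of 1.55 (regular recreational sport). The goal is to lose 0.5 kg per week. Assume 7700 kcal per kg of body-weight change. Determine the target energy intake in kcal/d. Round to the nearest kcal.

2364 kcal/d

Mifflin-St Jeor (male): BMR = 10(107) + 6.25(168) − 5(49) + 5 = 1070 + 1050 − 245 + 5 = 1880 kcal/day.
TEE = 1880 × 1.55 = 2914 kcal/day.
Required daily deficit = 0.5 × 7700 ÷ 7 = 550 kcal/day.
Target intake = 2914 − 550 = 2364 kcal/day.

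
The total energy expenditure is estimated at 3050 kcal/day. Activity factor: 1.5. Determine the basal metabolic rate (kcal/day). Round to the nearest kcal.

BMR = TEE ÷ activity factor = 3050 ÷ 1.5 = 2033.3333 kcal/day.

2033 kcal/day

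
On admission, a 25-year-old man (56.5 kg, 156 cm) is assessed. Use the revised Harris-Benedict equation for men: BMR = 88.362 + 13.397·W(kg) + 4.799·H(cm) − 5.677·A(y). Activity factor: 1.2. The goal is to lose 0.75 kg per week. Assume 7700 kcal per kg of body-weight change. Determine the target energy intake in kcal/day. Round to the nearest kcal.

Harris-Benedict: BMR = 88.362 + 13.397(56.5) + 4.799(156) − 5.677(25) = 1452.0115 kcal/day.
TEE = 1452.0115 × 1.2 = 1742.4138 kcal/day.
Required daily deficit = 0.75 × 7700 ÷ 7 = 825 kcal/day.
Target intake = 1742.4138 − 825 = 917.4138 kcal/day.

917 kcal/day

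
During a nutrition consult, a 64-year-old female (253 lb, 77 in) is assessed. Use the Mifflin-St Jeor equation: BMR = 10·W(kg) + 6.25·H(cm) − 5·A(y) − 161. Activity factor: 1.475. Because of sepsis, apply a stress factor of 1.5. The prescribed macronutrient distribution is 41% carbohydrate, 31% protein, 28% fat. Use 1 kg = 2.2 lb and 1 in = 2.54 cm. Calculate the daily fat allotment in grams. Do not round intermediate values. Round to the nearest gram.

Convert to metric: weight = 253 ÷ 2.2 = 115 kg; height = 77 × 2.54 = 195.58 cm.
Mifflin-St Jeor (female): BMR = 10(115) + 6.25(195.58) − 5(64) − 161 = 1150 + 1222.375 − 320 − 161 = 1891.375 kcal/day.
TEE = 1891.375 × 1.475 = 2789.7781 kcal/day.
With stress factor 1.5: 2789.7781 × 1.5 = 4184.6672 kcal/day.
Fat energy = 28% × 4184.6672 = 1171.7068 kcal.
Fat = 1171.7068 ÷ 9 kcal/g = 130.1896 g.

130 g/day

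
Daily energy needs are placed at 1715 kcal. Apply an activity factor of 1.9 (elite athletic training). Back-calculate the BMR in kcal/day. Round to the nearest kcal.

903 kcal/day

BMR = TEE ÷ activity factor = 1715 ÷ 1.9 = 902.6316 kcal/day.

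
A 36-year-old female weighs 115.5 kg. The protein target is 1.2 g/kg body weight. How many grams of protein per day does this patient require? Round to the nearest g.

Protein = 1.2 g/kg × 115.5 kg = 138.6 g/day.

139 g/day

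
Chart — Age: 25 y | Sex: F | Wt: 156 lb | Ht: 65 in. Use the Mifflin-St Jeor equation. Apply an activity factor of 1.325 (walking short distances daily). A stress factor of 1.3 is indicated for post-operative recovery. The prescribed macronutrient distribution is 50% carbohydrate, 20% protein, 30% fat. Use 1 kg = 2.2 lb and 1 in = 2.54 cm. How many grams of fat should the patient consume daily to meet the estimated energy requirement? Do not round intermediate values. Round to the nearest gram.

84 g/day

Convert to metric: weight = 156 ÷ 2.2 = 70.9091 kg; height = 65 × 2.54 = 165.1 cm.
Mifflin-St Jeor (female): BMR = 10(70.9091) + 6.25(165.1) − 5(25) − 161 = 709.0909 + 1031.875 − 125 − 161 = 1454.9659 kcal/day.
TEE = 1454.9659 × 1.325 = 1927.8298 kcal/day.
With stress factor 1.3: 1927.8298 × 1.3 = 2506.1788 kcal/day.
Fat energy = 30% × 2506.1788 = 751.8536 kcal.
Fat = 751.8536 ÷ 9 kcal/g = 83.5393 g.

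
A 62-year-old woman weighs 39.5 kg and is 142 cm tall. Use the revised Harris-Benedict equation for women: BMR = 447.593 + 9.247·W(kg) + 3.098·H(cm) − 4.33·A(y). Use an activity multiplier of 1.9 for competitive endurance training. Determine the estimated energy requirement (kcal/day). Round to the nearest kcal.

1870 kcal/day

Harris-Benedict: BMR = 447.593 + 9.247(39.5) + 3.098(142) − 4.33(62) = 984.3055 kcal/day.
TEE = BMR × activity factor = 984.3055 × 1.9 = 1870.1805 kcal/day.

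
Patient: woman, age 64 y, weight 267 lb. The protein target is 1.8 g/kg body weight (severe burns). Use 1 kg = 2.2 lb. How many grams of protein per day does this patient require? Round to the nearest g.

Weight in kg = 267 ÷ 2.2 = 121.3636 kg.
Protein = 1.8 g/kg × 121.3636 kg = 218.4545 g/day.

218 g/day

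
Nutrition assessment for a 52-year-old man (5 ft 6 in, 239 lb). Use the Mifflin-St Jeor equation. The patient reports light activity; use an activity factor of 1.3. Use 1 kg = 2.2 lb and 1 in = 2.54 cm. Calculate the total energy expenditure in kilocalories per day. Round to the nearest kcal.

2443 kilocalories per day

Convert to metric: weight = 239 ÷ 2.2 = 108.6364 kg; height = (5×12 + 6) × 2.54 = 66 × 2.54 = 167.64 cm.
Mifflin-St Jeor (male): BMR = 10(108.6364) + 6.25(167.64) − 5(52) + 5 = 1086.3636 + 1047.75 − 260 + 5 = 1879.1136 kcal/day.
TEE = BMR × activity factor = 1879.1136 × 1.3 = 2442.8477 kcal/day.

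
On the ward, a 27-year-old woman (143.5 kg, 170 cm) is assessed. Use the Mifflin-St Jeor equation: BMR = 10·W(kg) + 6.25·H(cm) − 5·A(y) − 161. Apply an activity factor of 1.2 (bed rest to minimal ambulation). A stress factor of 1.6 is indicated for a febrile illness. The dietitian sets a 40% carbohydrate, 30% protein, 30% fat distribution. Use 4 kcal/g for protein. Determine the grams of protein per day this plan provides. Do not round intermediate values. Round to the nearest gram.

317 g/day

Mifflin-St Jeor (female): BMR = 10(143.5) + 6.25(170) − 5(27) − 161 = 1435 + 1062.5 − 135 − 161 = 2201.5 kcal/day.
TEE = 2201.5 × 1.2 = 2641.8 kcal/day.
With stress factor 1.6: 2641.8 × 1.6 = 4226.88 kcal/day.
Protein energy = 30% × 4226.88 = 1268.064 kcal.
Protein = 1268.064 ÷ 4 kcal/g = 317.016 g.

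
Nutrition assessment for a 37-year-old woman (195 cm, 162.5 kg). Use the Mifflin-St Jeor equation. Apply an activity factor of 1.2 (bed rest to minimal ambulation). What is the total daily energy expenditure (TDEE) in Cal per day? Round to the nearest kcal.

Mifflin-St Jeor (female): BMR = 10(162.5) + 6.25(195) − 5(37) − 161 = 1625 + 1218.75 − 185 − 161 = 2497.75 kcal/day.
TEE = BMR × activity factor = 2497.75 × 1.2 = 2997.3 kcal/day.

2997 Cal per day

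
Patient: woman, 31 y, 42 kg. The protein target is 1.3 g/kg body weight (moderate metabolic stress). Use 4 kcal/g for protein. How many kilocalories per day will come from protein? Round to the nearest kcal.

Protein = 1.3 g/kg × 42 kg = 54.6 g/day.
Protein energy = 54.6 g × 4 kcal/g = 218.4 kcal/day.

218 kcal/day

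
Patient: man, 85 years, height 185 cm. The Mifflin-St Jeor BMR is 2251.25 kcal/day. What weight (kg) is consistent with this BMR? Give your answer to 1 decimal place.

2251.25 = 10·W + 6.25(185) − 5(85) + 5
10·W = 2251.25 − 736.25 = 1515, so W = 151.5 kg.

151.5 kg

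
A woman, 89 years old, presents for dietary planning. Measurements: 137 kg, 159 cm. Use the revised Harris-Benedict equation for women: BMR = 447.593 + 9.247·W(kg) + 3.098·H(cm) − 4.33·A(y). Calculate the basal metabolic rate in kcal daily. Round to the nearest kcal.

1822 kcal daily

Harris-Benedict: BMR = 447.593 + 9.247(137) + 3.098(159) − 4.33(89) = 1821.644 kcal/day.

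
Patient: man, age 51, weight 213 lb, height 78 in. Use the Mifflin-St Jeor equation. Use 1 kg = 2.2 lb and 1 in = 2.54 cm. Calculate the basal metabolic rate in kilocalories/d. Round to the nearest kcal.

Convert to metric: weight = 213 ÷ 2.2 = 96.8182 kg; height = 78 × 2.54 = 198.12 cm.
Mifflin-St Jeor (male): BMR = 10(96.8182) + 6.25(198.12) − 5(51) + 5 = 968.1818 + 1238.25 − 255 + 5 = 1956.4318 kcal/day.

1956 kilocalories/d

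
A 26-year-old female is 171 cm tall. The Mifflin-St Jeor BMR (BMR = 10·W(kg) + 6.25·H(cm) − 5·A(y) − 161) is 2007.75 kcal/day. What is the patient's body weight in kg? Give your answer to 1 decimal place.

123.0 kg

2007.75 = 10·W + 6.25(171) − 5(26) − 161
10·W = 2007.75 − 777.75 = 1230, so W = 123 kg.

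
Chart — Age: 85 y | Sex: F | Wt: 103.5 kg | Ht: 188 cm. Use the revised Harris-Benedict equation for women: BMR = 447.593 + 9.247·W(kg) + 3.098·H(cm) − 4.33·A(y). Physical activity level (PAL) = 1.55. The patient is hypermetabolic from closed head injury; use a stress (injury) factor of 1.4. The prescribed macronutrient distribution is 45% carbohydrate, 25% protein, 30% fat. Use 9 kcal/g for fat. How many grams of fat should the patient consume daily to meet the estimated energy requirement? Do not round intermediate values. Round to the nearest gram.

117 g/day

Harris-Benedict: BMR = 447.593 + 9.247(103.5) + 3.098(188) − 4.33(85) = 1619.0315 kcal/day.
TEE = 1619.0315 × 1.55 = 2509.4988 kcal/day.
With stress factor 1.4: 2509.4988 × 1.4 = 3513.2984 kcal/day.
Fat energy = 30% × 3513.2984 = 1053.9895 kcal.
Fat = 1053.9895 ÷ 9 kcal/g = 117.1099 g.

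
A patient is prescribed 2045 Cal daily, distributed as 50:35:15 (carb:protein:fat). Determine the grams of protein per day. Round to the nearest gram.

Protein energy = 35% × 2045 = 715.75 kcal.
At 4 kcal/g: 715.75 ÷ 4 = 178.9375 g.

179 g/day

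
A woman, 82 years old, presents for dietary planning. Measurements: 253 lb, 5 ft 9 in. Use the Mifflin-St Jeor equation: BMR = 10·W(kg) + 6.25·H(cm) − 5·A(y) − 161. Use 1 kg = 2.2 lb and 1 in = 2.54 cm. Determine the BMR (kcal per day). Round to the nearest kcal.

1674 kcal per day

Convert to metric: weight = 253 ÷ 2.2 = 115 kg; height = (5×12 + 9) × 2.54 = 69 × 2.54 = 175.26 cm.
Mifflin-St Jeor (female): BMR = 10(115) + 6.25(175.26) − 5(82) − 161 = 1150 + 1095.375 − 410 − 161 = 1674.375 kcal/day.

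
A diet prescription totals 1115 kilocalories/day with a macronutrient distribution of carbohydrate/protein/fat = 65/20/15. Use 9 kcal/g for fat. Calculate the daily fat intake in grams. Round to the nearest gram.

Fat energy = 15% × 1115 = 167.25 kcal.
At 9 kcal/g: 167.25 ÷ 9 = 18.5833 g.

19 g/day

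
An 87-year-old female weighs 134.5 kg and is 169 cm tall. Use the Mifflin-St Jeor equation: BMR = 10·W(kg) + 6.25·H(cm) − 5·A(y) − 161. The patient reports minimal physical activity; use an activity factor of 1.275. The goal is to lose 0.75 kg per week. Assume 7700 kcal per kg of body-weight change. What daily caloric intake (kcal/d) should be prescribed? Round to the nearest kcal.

1477 kcal/d

Mifflin-St Jeor (female): BMR = 10(134.5) + 6.25(169) − 5(87) − 161 = 1345 + 1056.25 − 435 − 161 = 1805.25 kcal/day.
TEE = 1805.25 × 1.275 = 2301.6938 kcal/day.
Required daily deficit = 0.75 × 7700 ÷ 7 = 825 kcal/day.
Target intake = 2301.6938 − 825 = 1476.6938 kcal/day.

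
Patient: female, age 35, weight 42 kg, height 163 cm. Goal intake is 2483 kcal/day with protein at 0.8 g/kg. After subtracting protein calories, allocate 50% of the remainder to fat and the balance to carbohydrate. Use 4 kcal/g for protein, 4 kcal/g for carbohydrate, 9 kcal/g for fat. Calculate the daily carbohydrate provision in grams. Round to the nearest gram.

294 g/day

Protein = 0.8 × 42 = 33.6 g → 33.6 × 4 = 134.4 kcal.
Non-protein calories = 2483 − 134.4 = 2348.6 kcal.
Fat: 50% × 2348.6 = 1174.3 kcal; carbohydrate: 1174.3 kcal.
Carbohydrate: 1174.3 kcal ÷ 4 kcal/g = 293.575 g.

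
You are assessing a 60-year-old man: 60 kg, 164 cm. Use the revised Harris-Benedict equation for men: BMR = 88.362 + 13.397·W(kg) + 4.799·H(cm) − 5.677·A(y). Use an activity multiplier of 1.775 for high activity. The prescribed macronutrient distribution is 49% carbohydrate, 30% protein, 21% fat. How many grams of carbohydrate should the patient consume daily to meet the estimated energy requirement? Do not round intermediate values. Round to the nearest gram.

291 g/day

Harris-Benedict: BMR = 88.362 + 13.397(60) + 4.799(164) − 5.677(60) = 1338.598 kcal/day.
TEE = 1338.598 × 1.775 = 2376.0115 kcal/day.
Carbohydrate energy = 49% × 2376.0115 = 1164.2456 kcal.
Carbohydrate = 1164.2456 ÷ 4 kcal/g = 291.0614 g.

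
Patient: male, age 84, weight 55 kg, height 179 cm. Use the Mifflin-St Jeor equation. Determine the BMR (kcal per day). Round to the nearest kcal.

1254 kcal per day

Mifflin-St Jeor (male): BMR = 10(55) + 6.25(179) − 5(84) + 5 = 550 + 1118.75 − 420 + 5 = 1253.75 kcal/day.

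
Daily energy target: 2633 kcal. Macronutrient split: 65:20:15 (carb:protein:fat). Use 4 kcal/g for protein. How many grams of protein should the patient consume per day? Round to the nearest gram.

Protein energy = 20% × 2633 = 526.6 kcal.
At 4 kcal/g: 526.6 ÷ 4 = 131.65 g.

132 g/day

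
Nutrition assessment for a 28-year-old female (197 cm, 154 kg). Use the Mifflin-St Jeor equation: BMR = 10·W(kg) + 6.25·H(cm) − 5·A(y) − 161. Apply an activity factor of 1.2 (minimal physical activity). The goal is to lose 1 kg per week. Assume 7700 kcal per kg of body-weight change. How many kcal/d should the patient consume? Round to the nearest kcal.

Mifflin-St Jeor (female): BMR = 10(154) + 6.25(197) − 5(28) − 161 = 1540 + 1231.25 − 140 − 161 = 2470.25 kcal/day.
TEE = 2470.25 × 1.2 = 2964.3 kcal/day.
Required daily deficit = 1 × 7700 ÷ 7 = 1100 kcal/day.
Target intake = 2964.3 − 1100 = 1864.3 kcal/day.

1864 kcal/d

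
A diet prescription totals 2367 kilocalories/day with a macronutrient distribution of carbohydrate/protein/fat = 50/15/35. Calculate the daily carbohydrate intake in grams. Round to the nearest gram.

296 g/day

Carbohydrate energy = 50% × 2367 = 1183.5 kcal.
At 4 kcal/g: 1183.5 ÷ 4 = 295.875 g.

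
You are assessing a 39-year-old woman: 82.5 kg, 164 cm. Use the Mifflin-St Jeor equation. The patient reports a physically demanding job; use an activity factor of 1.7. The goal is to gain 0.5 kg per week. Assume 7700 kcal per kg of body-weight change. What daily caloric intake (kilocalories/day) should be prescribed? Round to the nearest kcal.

3090 kilocalories/day

Mifflin-St Jeor (female): BMR = 10(82.5) + 6.25(164) − 5(39) − 161 = 825 + 1025 − 195 − 161 = 1494 kcal/day.
TEE = 1494 × 1.7 = 2539.8 kcal/day.
Required daily surplus = 0.5 × 7700 ÷ 7 = 550 kcal/day.
Target intake = 2539.8 + 550 = 3089.8 kcal/day.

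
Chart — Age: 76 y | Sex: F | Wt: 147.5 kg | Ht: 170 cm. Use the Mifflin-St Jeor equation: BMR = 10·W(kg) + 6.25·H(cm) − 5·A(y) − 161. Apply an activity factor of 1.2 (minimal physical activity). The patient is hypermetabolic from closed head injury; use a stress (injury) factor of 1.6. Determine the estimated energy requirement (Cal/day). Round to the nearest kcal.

3833 Cal/day

Mifflin-St Jeor (female): BMR = 10(147.5) + 6.25(170) − 5(76) − 161 = 1475 + 1062.5 − 380 − 161 = 1996.5 kcal/day.
TEE = BMR × activity factor = 1996.5 × 1.2 = 2395.8 kcal/day.
Apply stress factor: 2395.8 × 1.6 = 3833.28 kcal/day.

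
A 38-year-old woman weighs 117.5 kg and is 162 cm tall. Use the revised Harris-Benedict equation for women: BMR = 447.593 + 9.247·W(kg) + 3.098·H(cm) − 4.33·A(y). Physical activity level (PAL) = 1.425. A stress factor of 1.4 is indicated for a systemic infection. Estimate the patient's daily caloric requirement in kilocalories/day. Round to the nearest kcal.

3734 kilocalories/day

Harris-Benedict: BMR = 447.593 + 9.247(117.5) + 3.098(162) − 4.33(38) = 1871.4515 kcal/day.
TEE = BMR × activity factor = 1871.4515 × 1.425 = 2666.8184 kcal/day.
Apply stress factor: 2666.8184 × 1.4 = 3733.5457 kcal/day.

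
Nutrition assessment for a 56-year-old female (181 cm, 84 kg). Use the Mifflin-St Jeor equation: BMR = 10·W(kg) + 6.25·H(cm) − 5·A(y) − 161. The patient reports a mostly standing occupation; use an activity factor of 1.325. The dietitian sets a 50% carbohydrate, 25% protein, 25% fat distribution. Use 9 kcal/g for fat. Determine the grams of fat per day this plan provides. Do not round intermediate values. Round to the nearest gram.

56 g/day

Mifflin-St Jeor (female): BMR = 10(84) + 6.25(181) − 5(56) − 161 = 840 + 1131.25 − 280 − 161 = 1530.25 kcal/day.
TEE = 1530.25 × 1.325 = 2027.5813 kcal/day.
Fat energy = 25% × 2027.5813 = 506.8953 kcal.
Fat = 506.8953 ÷ 9 kcal/g = 56.3217 g.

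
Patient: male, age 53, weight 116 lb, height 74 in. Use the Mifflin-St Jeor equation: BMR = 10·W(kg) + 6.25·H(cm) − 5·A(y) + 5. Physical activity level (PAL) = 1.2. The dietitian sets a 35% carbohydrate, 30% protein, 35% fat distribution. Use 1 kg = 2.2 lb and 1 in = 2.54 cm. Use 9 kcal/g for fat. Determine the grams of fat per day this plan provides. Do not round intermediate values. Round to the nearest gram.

Convert to metric: weight = 116 ÷ 2.2 = 52.7273 kg; height = 74 × 2.54 = 187.96 cm.
Mifflin-St Jeor (male): BMR = 10(52.7273) + 6.25(187.96) − 5(53) + 5 = 527.2727 + 1174.75 − 265 + 5 = 1442.0227 kcal/day.
TEE = 1442.0227 × 1.2 = 1730.4273 kcal/day.
Fat energy = 35% × 1730.4273 = 605.6495 kcal.
Fat = 605.6495 ÷ 9 kcal/g = 67.2944 g.

67 g/day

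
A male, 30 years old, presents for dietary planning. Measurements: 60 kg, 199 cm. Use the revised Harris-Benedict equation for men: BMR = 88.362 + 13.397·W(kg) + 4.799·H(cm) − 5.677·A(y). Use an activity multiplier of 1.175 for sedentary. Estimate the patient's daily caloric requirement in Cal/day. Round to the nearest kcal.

Harris-Benedict: BMR = 88.362 + 13.397(60) + 4.799(199) − 5.677(30) = 1676.873 kcal/day.
TEE = BMR × activity factor = 1676.873 × 1.175 = 1970.3258 kcal/day.

1970 Cal/day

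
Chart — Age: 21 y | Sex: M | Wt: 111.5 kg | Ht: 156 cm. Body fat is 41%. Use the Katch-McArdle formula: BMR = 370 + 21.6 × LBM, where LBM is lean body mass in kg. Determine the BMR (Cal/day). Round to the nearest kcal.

LBM = 111.5 × (1 − 0.41) = 65.785 kg. Katch-McArdle: BMR = 370 + 21.6 × 65.785 = 1790.956 kcal/day.

1791 Cal/day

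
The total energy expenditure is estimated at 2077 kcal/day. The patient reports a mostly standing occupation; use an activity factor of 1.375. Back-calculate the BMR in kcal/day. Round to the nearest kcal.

1511 kcal/day

BMR = TEE ÷ activity factor = 2077 ÷ 1.375 = 1510.5455 kcal/day.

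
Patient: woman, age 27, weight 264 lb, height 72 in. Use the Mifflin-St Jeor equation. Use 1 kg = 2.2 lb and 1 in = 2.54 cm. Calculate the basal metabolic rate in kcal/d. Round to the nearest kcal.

2047 kcal/d

Convert to metric: weight = 264 ÷ 2.2 = 120 kg; height = 72 × 2.54 = 182.88 cm.
Mifflin-St Jeor (female): BMR = 10(120) + 6.25(182.88) − 5(27) − 161 = 1200 + 1143 − 135 − 161 = 2047 kcal/day.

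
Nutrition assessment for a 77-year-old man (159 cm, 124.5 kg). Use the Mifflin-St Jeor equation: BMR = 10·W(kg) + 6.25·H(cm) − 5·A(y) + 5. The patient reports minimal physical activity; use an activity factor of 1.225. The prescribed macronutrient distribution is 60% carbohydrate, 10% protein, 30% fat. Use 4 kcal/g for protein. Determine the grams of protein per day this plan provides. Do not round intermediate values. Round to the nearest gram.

57 g/day

Mifflin-St Jeor (male): BMR = 10(124.5) + 6.25(159) − 5(77) + 5 = 1245 + 993.75 − 385 + 5 = 1858.75 kcal/day.
TEE = 1858.75 × 1.225 = 2276.9688 kcal/day.
Protein energy = 10% × 2276.9688 = 227.6969 kcal.
Protein = 227.6969 ÷ 4 kcal/g = 56.9242 g.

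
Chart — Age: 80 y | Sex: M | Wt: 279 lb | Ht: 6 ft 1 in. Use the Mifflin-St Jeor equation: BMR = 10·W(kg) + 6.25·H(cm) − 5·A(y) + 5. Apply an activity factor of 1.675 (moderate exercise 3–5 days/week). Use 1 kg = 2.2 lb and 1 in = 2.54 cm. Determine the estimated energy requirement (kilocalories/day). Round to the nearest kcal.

3404 kilocalories/day

Convert to metric: weight = 279 ÷ 2.2 = 126.8182 kg; height = (6×12 + 1) × 2.54 = 73 × 2.54 = 185.42 cm.
Mifflin-St Jeor (male): BMR = 10(126.8182) + 6.25(185.42) − 5(80) + 5 = 1268.1818 + 1158.875 − 400 + 5 = 2032.0568 kcal/day.
TEE = BMR × activity factor = 2032.0568 × 1.675 = 3403.6952 kcal/day.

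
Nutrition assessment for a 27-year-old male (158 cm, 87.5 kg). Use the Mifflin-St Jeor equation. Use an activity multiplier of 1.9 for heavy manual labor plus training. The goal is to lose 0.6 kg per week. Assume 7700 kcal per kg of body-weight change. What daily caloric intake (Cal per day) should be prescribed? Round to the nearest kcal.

2632 Cal per day

Mifflin-St Jeor (male): BMR = 10(87.5) + 6.25(158) − 5(27) + 5 = 875 + 987.5 − 135 + 5 = 1732.5 kcal/day.
TEE = 1732.5 × 1.9 = 3291.75 kcal/day.
Required daily deficit = 0.6 × 7700 ÷ 7 = 660 kcal/day.
Target intake = 3291.75 − 660 = 2631.75 kcal/day.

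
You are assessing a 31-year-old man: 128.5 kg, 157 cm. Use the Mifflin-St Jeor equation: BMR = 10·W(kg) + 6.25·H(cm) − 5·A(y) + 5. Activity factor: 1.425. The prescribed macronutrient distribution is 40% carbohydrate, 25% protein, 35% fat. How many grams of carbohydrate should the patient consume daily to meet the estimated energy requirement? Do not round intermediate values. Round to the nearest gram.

Mifflin-St Jeor (male): BMR = 10(128.5) + 6.25(157) − 5(31) + 5 = 1285 + 981.25 − 155 + 5 = 2116.25 kcal/day.
TEE = 2116.25 × 1.425 = 3015.6563 kcal/day.
Carbohydrate energy = 40% × 3015.6563 = 1206.2625 kcal.
Carbohydrate = 1206.2625 ÷ 4 kcal/g = 301.5656 g.

302 g/day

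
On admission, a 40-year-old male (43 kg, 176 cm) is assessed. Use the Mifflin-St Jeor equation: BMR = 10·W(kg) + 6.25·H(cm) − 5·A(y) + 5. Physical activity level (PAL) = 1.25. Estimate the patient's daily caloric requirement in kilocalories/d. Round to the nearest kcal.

1669 kilocalories/d

Mifflin-St Jeor (male): BMR = 10(43) + 6.25(176) − 5(40) + 5 = 430 + 1100 − 200 + 5 = 1335 kcal/day.
TEE = BMR × activity factor = 1335 × 1.25 = 1668.75 kcal/day.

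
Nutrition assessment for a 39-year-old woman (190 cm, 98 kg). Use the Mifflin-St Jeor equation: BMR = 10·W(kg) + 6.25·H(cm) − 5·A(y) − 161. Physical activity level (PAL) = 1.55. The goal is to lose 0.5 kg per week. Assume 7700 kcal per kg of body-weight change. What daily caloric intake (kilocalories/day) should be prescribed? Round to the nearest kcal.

Mifflin-St Jeor (female): BMR = 10(98) + 6.25(190) − 5(39) − 161 = 980 + 1187.5 − 195 − 161 = 1811.5 kcal/day.
TEE = 1811.5 × 1.55 = 2807.825 kcal/day.
Required daily deficit = 0.5 × 7700 ÷ 7 = 550 kcal/day.
Target intake = 2807.825 − 550 = 2257.825 kcal/day.

2258 kilocalories/day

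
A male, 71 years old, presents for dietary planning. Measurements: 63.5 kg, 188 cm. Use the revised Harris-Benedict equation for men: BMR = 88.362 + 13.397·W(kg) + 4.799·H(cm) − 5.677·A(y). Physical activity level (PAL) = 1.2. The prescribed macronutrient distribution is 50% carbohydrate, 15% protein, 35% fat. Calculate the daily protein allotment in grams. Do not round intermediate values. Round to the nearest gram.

Harris-Benedict: BMR = 88.362 + 13.397(63.5) + 4.799(188) − 5.677(71) = 1438.2165 kcal/day.
TEE = 1438.2165 × 1.2 = 1725.8598 kcal/day.
Protein energy = 15% × 1725.8598 = 258.879 kcal.
Protein = 258.879 ÷ 4 kcal/g = 64.7197 g.

65 g/day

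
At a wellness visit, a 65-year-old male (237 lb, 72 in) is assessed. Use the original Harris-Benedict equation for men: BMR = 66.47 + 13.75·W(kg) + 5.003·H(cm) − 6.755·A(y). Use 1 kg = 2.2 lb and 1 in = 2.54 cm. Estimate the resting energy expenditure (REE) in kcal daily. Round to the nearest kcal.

2024 kcal daily

Convert to metric: weight = 237 ÷ 2.2 = 107.7273 kg; height = 72 × 2.54 = 182.88 cm.
Harris-Benedict: BMR = 66.47 + 13.75(107.7273) + 5.003(182.88) − 6.755(65) = 2023.5936 kcal/day.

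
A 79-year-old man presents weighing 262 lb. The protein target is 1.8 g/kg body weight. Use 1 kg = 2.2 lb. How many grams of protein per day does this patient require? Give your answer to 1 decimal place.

Weight in kg = 262 ÷ 2.2 = 119.0909 kg.
Protein = 1.8 g/kg × 119.0909 kg = 214.3636 g/day.

214.4 g/day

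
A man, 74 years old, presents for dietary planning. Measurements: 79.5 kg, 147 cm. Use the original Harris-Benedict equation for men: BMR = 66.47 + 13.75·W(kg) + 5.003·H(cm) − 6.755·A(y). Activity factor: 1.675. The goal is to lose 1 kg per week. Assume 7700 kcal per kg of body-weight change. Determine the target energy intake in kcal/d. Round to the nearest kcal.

1237 kcal/d

Harris-Benedict: BMR = 66.47 + 13.75(79.5) + 5.003(147) − 6.755(74) = 1395.166 kcal/day.
TEE = 1395.166 × 1.675 = 2336.9031 kcal/day.
Required daily deficit = 1 × 7700 ÷ 7 = 1100 kcal/day.
Target intake = 2336.9031 − 1100 = 1236.9031 kcal/day.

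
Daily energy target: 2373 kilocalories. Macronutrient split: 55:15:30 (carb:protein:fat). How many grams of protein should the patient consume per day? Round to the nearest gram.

89 g/day

Protein energy = 15% × 2373 = 355.95 kcal.
At 4 kcal/g: 355.95 ÷ 4 = 88.9875 g.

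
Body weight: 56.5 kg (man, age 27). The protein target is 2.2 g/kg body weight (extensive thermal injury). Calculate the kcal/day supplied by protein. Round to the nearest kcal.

Protein = 2.2 g/kg × 56.5 kg = 124.3 g/day.
Protein energy = 124.3 g × 4 kcal/g = 497.2 kcal/day.

497 kcal/day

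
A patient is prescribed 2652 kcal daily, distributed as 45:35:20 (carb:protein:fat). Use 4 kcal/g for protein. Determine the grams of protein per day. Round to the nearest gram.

232 g/day

Protein energy = 35% × 2652 = 928.2 kcal.
At 4 kcal/g: 928.2 ÷ 4 = 232.05 g.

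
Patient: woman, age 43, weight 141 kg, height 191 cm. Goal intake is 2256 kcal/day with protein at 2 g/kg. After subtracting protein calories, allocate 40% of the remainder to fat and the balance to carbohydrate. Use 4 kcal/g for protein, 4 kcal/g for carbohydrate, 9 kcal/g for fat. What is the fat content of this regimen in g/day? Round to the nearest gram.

50 g/day

Protein = 2 × 141 = 282 g → 282 × 4 = 1128 kcal.
Non-protein calories = 2256 − 1128 = 1128 kcal.
Fat: 40% × 1128 = 451.2 kcal; carbohydrate: 676.8 kcal.
Fat: 451.2 kcal ÷ 9 kcal/g = 50.1333 g.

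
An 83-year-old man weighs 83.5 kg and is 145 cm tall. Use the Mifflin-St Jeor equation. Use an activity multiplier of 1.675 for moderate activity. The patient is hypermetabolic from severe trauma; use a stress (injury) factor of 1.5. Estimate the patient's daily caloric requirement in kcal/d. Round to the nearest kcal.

3345 kcal/d

Mifflin-St Jeor (male): BMR = 10(83.5) + 6.25(145) − 5(83) + 5 = 835 + 906.25 − 415 + 5 = 1331.25 kcal/day.
TEE = BMR × activity factor = 1331.25 × 1.675 = 2229.8438 kcal/day.
Apply stress factor: 2229.8438 × 1.5 = 3344.7656 kcal/day.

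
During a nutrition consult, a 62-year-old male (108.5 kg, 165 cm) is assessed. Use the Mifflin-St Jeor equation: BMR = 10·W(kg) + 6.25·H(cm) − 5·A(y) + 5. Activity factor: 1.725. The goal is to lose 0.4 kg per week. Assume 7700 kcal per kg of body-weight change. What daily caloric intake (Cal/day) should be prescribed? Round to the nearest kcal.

2684 Cal/day

Mifflin-St Jeor (male): BMR = 10(108.5) + 6.25(165) − 5(62) + 5 = 1085 + 1031.25 − 310 + 5 = 1811.25 kcal/day.
TEE = 1811.25 × 1.725 = 3124.4063 kcal/day.
Required daily deficit = 0.4 × 7700 ÷ 7 = 440 kcal/day.
Target intake = 3124.4063 − 440 = 2684.4063 kcal/day.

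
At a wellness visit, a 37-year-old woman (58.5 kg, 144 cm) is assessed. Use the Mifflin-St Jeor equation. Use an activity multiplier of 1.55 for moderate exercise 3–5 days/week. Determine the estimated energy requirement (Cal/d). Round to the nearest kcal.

1765 Cal/d

Mifflin-St Jeor (female): BMR = 10(58.5) + 6.25(144) − 5(37) − 161 = 585 + 900 − 185 − 161 = 1139 kcal/day.
TEE = BMR × activity factor = 1139 × 1.55 = 1765.45 kcal/day.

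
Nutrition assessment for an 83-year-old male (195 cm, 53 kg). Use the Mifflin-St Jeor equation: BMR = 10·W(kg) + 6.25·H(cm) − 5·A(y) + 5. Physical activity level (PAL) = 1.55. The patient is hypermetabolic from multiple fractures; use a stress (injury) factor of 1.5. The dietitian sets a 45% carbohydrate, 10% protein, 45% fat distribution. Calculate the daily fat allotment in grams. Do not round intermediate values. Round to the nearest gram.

156 g/day

Mifflin-St Jeor (male): BMR = 10(53) + 6.25(195) − 5(83) + 5 = 530 + 1218.75 − 415 + 5 = 1338.75 kcal/day.
TEE = 1338.75 × 1.55 = 2075.0625 kcal/day.
With stress factor 1.5: 2075.0625 × 1.5 = 3112.5938 kcal/day.
Fat energy = 45% × 3112.5938 = 1400.6672 kcal.
Fat = 1400.6672 ÷ 9 kcal/g = 155.6297 g.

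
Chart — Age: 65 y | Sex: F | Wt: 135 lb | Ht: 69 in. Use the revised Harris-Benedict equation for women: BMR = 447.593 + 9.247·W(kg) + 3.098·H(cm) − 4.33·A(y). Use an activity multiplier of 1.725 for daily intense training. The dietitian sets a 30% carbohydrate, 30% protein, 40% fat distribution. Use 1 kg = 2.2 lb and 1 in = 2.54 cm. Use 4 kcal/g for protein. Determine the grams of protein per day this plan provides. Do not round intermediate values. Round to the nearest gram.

165 g/day

Convert to metric: weight = 135 ÷ 2.2 = 61.3636 kg; height = 69 × 2.54 = 175.26 cm.
Harris-Benedict: BMR = 447.593 + 9.247(61.3636) + 3.098(175.26) − 4.33(65) = 1276.528 kcal/day.
TEE = 1276.528 × 1.725 = 2202.0108 kcal/day.
Protein energy = 30% × 2202.0108 = 660.6033 kcal.
Protein = 660.6033 ÷ 4 kcal/g = 165.1508 g.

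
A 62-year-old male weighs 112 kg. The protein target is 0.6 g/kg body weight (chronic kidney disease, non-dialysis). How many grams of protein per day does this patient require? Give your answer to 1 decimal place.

Protein = 0.6 g/kg × 112 kg = 67.2 g/day.

67.2 g/day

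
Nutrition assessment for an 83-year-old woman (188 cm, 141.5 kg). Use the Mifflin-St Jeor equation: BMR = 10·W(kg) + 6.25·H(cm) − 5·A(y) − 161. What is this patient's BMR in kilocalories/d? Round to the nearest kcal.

2014 kilocalories/d

Mifflin-St Jeor (female): BMR = 10(141.5) + 6.25(188) − 5(83) − 161 = 1415 + 1175 − 415 − 161 = 2014 kcal/day.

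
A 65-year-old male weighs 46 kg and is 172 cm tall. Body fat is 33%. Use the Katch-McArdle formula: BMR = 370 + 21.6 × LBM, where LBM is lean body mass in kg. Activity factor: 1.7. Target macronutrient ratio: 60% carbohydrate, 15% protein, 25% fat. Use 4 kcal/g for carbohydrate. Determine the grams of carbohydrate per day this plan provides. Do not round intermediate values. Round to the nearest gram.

264 g/day

LBM = 46 × (1 − 0.33) = 30.82 kg. Katch-McArdle: BMR = 370 + 21.6 × 30.82 = 1035.712 kcal/day.
TEE = 1035.712 × 1.7 = 1760.7104 kcal/day.
Carbohydrate energy = 60% × 1760.7104 = 1056.4262 kcal.
Carbohydrate = 1056.4262 ÷ 4 kcal/g = 264.1066 g.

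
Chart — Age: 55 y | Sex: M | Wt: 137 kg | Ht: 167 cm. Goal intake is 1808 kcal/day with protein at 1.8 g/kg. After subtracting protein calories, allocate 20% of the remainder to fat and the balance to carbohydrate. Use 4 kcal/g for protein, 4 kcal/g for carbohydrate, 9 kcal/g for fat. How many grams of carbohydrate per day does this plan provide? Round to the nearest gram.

164 g/day

Protein = 1.8 × 137 = 246.6 g → 246.6 × 4 = 986.4 kcal.
Non-protein calories = 1808 − 986.4 = 821.6 kcal.
Fat: 20% × 821.6 = 164.32 kcal; carbohydrate: 657.28 kcal.
Carbohydrate: 657.28 kcal ÷ 4 kcal/g = 164.32 g.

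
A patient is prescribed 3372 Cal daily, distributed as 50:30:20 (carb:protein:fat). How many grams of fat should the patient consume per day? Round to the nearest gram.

Fat energy = 20% × 3372 = 674.4 kcal.
At 9 kcal/g: 674.4 ÷ 9 = 74.9333 g.

75 g/day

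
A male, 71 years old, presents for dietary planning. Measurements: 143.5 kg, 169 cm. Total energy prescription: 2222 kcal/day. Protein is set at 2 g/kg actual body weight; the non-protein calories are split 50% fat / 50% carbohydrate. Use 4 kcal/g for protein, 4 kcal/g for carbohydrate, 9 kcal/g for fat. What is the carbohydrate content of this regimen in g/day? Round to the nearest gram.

134 g/day

Protein = 2 × 143.5 = 287 g → 287 × 4 = 1148 kcal.
Non-protein calories = 2222 − 1148 = 1074 kcal.
Fat: 50% × 1074 = 537 kcal; carbohydrate: 537 kcal.
Carbohydrate: 537 kcal ÷ 4 kcal/g = 134.25 g.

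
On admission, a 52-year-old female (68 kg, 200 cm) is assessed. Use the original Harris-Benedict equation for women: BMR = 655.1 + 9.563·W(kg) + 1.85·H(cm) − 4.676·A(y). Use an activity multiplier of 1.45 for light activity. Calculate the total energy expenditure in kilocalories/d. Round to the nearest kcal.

Harris-Benedict: BMR = 655.1 + 9.563(68) + 1.85(200) − 4.676(52) = 1432.232 kcal/day.
TEE = BMR × activity factor = 1432.232 × 1.45 = 2076.7364 kcal/day.

2077 kilocalories/d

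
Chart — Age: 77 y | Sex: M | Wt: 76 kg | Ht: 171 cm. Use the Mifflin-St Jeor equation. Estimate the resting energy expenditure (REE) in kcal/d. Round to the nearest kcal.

1449 kcal/d

Mifflin-St Jeor (male): BMR = 10(76) + 6.25(171) − 5(77) + 5 = 760 + 1068.75 − 385 + 5 = 1448.75 kcal/day.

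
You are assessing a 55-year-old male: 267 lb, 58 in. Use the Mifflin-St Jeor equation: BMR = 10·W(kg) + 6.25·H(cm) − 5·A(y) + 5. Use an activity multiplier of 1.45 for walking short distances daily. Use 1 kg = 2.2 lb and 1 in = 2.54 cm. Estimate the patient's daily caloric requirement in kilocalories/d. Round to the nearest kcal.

2703 kilocalories/d

Convert to metric: weight = 267 ÷ 2.2 = 121.3636 kg; height = 58 × 2.54 = 147.32 cm.
Mifflin-St Jeor (male): BMR = 10(121.3636) + 6.25(147.32) − 5(55) + 5 = 1213.6364 + 920.75 − 275 + 5 = 1864.3864 kcal/day.
TEE = BMR × activity factor = 1864.3864 × 1.45 = 2703.3602 kcal/day.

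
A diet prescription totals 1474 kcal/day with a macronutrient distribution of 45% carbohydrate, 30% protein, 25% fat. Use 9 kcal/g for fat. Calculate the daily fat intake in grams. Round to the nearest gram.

Fat energy = 25% × 1474 = 368.5 kcal.
At 9 kcal/g: 368.5 ÷ 9 = 40.9444 g.

41 g/day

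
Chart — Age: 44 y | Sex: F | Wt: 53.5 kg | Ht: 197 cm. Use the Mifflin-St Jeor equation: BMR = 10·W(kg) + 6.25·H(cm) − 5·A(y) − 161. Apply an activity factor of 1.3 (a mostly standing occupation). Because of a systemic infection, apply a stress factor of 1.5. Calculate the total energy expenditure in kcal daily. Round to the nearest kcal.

2701 kcal daily

Mifflin-St Jeor (female): BMR = 10(53.5) + 6.25(197) − 5(44) − 161 = 535 + 1231.25 − 220 − 161 = 1385.25 kcal/day.
TEE = BMR × activity factor = 1385.25 × 1.3 = 1800.825 kcal/day.
Apply stress factor: 1800.825 × 1.5 = 2701.2375 kcal/day.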